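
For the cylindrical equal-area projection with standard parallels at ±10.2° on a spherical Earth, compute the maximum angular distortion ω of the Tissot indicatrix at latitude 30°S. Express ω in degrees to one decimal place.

14.6°

A cylindrical equal-area projection with standard parallel φ₀ has meridian scale h = cos φ / cos φ₀ and parallel scale k = cos φ₀ / cos φ (so areas are preserved, h·k = 1).
At 30°: h = 0.8799, k = 1.136; principal scales a = 1.136, b = 0.8799.
sin(ω/2) = (a − b)/(a + b) = 0.2565/2.016 = 0.1272, so ω = 2 arcsin(0.1272) ≈ 14.6°.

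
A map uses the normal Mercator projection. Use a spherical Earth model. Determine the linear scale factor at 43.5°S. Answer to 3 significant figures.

1.38

The Mercator projection is conformal; its linear scale factor is the same in every direction and equals sec φ = 1/cos φ.
k = 1/cos 43.5° = 1/0.7254 = 1.379.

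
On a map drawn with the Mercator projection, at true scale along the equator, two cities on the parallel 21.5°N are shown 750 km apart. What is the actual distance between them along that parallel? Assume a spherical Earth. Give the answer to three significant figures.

For Mercator, h = k = sec φ (a conformal cylindrical projection has a single point scale, 1/cos φ).
Along the parallel at 21.5°, map distances are exaggerated by k = sec 21.5° = 1.075.
True distance = 750 / 1.075 = 750 × cos 21.5° ≈ 698 km.

698 km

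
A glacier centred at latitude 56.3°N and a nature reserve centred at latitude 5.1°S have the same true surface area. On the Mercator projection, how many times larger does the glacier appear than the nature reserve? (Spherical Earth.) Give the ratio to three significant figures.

Mercator is conformal with k = sec φ, so areal scale = k² = sec²φ.
At 56.3°: sec²(56.3°) = 1/0.5548² = 3.248.
At 5.1°: sec²(5.1°) = 1/0.9960² = 1.008.
Ratio = 3.248/1.008 = cos²(5.1°)/cos²(56.3°) ≈ 3.22.

3.22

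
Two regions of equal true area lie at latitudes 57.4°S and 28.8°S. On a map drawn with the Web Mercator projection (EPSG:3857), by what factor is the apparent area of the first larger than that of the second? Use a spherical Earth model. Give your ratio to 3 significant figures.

2.65

On Mercator, area is exaggerated by sec²φ = 1/cos²φ.
At 57.4°: sec²(57.4°) = 1/0.5388² = 3.445.
At 28.8°: sec²(28.8°) = 1/0.8763² = 1.302.
Ratio = 3.445/1.302 = cos²(28.8°)/cos²(57.4°) ≈ 2.65.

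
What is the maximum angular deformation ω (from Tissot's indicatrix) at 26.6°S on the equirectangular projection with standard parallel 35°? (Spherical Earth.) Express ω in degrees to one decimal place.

The equidistant cylindrical projection with φ₀ = 35° has h = 1 (meridians true) and k = cos φ₀ / cos φ along parallels.
At 26.6°: h = 1.000, k = 0.9161; principal scales a = 1.000, b = 0.9161.
sin(ω/2) = (a − b)/(a + b) = 0.08388/1.916 = 0.04378, so ω = 2 arcsin(0.04378) ≈ 5.0°.

5.0°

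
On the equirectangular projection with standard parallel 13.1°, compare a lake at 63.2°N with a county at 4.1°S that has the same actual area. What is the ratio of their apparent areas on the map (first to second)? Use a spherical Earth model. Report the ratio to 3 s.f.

2.21

The equidistant cylindrical projection with φ₀ = 13.1° has h = 1 (meridians true) and k = cos φ₀ / cos φ along parallels.
Areal scale at 63.2°: h·k = 1.000 × 2.160 = 2.160.
Areal scale at 4.1°: h·k = 1.000 × 0.9765 = 0.9765.
Ratio = 2.160/0.9765 ≈ 2.21.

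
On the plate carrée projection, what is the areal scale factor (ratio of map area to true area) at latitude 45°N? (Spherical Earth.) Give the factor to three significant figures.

In the plate carrée (x = Rλ, y = Rφ), meridians are true-scale (h = 1) and parallels are stretched by k = sec φ.
Areal scale = h·k = 1 × sec φ; at 45°, h = 1.000, k = 1.414, so h·k = 1.414.

1.41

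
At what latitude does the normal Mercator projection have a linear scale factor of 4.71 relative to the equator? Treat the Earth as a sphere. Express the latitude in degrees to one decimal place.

Mercator scale is k = sec φ = 1/cos φ.
1/cos φ = 4.71  ⇒  cos φ = 0.2123  ⇒  φ = arccos(0.2123) ≈ 77.7°.

77.7°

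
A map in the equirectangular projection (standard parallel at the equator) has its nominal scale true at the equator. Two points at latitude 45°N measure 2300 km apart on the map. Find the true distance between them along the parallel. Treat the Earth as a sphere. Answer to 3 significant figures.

1630 km

In the plate carrée (x = Rλ, y = Rφ), meridians are true-scale (h = 1) and parallels are stretched by k = sec φ.
Along the parallel at 45°, map distances are exaggerated by k = sec 45° = 1.414.
True distance = 2300 / 1.414 = 2300 × cos 45° ≈ 1630 km.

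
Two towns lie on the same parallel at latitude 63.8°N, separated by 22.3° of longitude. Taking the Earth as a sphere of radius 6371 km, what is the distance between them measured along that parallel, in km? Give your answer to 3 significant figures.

Arc length along a parallel = R cos φ · Δλ (with Δλ in radians).
= 6371 × cos 63.8° × (22.3° × π/180) = 6371 × 0.4415 × 0.3892 ≈ 1090 km.

1090 km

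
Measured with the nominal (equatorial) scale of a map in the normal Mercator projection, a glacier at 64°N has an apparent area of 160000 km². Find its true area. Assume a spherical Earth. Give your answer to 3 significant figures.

Mercator is conformal, so the point scale is isotropic: h = k = sec φ = 1/cos φ.
Areal scale = k² = sec²φ = 1/cos²(64°) = 1/0.4384² = 5.204.
True area = apparent / (areal scale) = 160000 / 5.204 ≈ 30700 km².

30700 km²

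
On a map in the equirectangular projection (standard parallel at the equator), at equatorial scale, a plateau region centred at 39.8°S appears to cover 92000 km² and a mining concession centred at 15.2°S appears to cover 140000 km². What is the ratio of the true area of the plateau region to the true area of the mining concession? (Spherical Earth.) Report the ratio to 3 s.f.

0.523

On the plate carrée, areal scale = h·k = 1 × sec φ, so true area = apparent × cos φ.
True area of plateau region: 92000 × cos(39.8°) = 92000 × 0.7683 = 70680 km².
True area of mining concession: 140000 × cos(15.2°) = 140000 × 0.9650 = 135100 km².
Ratio = 70680 / 135100 ≈ 0.523.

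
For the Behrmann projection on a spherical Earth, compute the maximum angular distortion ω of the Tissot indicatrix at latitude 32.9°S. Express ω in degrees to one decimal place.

3.5°

Behrmann is a cylindrical equal-area projection with standard parallels at ±30°. A cylindrical equal-area projection with standard parallel φ₀ has meridian scale h = cos φ / cos φ₀ and parallel scale k = cos φ₀ / cos φ (so areas are preserved, h·k = 1).
At 32.9°: h = 0.9695, k = 1.031; principal scales a = 1.031, b = 0.9695.
sin(ω/2) = (a − b)/(a + b) = 0.06194/2.001 = 0.03096, so ω = 2 arcsin(0.03096) ≈ 3.5°.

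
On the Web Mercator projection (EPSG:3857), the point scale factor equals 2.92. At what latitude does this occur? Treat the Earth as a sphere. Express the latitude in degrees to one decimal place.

70.0°

Mercator scale is k = sec φ = 1/cos φ.
1/cos φ = 2.92  ⇒  cos φ = 0.3425  ⇒  φ = arccos(0.3425) ≈ 70.0°.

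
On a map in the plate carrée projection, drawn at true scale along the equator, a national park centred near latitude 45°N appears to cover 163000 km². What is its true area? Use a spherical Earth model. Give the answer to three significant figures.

Plate carrée maps x = Rλ, y = Rφ. The meridian scale is h = 1 and the parallel scale is k = 1/cos φ = sec φ.
Areal scale = h·k = 1 × sec φ; at 45°, h = 1.000, k = 1.414, so h·k = 1.414.
True area = apparent / (areal scale) = 163000 / 1.414 ≈ 115000 km².

115000 km²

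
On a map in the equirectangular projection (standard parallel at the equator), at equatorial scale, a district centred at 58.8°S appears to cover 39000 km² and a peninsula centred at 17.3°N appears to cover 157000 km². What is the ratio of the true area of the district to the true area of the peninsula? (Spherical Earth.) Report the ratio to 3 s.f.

Plate carrée has h = 1 and k = sec φ, giving areal scale sec φ; true area = (apparent area) · cos φ.
True area of district: 39000 × cos(58.8°) = 39000 × 0.5180 = 20200 km².
True area of peninsula: 157000 × cos(17.3°) = 157000 × 0.9548 = 149900 km².
Ratio = 20200 / 149900 ≈ 0.135.

0.135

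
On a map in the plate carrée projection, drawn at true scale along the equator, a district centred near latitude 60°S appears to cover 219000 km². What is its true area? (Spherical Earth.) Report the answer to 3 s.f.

Plate carrée maps x = Rλ, y = Rφ. The meridian scale is h = 1 and the parallel scale is k = 1/cos φ = sec φ.
Areal scale = h·k = 1 × sec φ; at 60°, h = 1.000, k = 2.000, so h·k = 2.000.
True area = apparent / (areal scale) = 219000 / 2.000 ≈ 110000 km².

110000 km²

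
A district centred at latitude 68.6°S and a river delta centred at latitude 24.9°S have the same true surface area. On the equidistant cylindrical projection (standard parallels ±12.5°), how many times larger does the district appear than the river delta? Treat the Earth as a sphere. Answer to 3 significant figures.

2.49

In the equirectangular projection with standard parallel φ₀ = 12.5° (x = Rλ cos φ₀, y = Rφ), meridians are true-scale (h = 1) and the parallel scale is k = cos φ₀ / cos φ.
Areal scale at 68.6°: h·k = 1.000 × 2.676 = 2.676.
Areal scale at 24.9°: h·k = 1.000 × 1.076 = 1.076.
Ratio = 2.676/1.076 ≈ 2.49.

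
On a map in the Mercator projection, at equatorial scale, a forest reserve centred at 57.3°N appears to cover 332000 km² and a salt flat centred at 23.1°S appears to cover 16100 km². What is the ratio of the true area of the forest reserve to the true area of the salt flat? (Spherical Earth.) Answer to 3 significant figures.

7.11

On Mercator the areal scale is sec²φ, so true area = apparent × cos²φ.
True area of forest reserve: 332000 × cos²(57.3°) = 332000 × 0.2919 = 96900 km².
True area of salt flat: 16100 × cos²(23.1°) = 16100 × 0.8461 = 13620 km².
Ratio = 96900 / 13620 ≈ 7.11.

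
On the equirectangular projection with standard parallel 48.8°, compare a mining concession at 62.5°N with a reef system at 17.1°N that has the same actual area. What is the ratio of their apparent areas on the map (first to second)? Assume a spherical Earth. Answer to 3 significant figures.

2.07

In the equirectangular projection with standard parallel φ₀ = 48.8° (x = Rλ cos φ₀, y = Rφ), meridians are true-scale (h = 1) and the parallel scale is k = cos φ₀ / cos φ.
Areal scale at 62.5°: h·k = 1.000 × 1.427 = 1.427.
Areal scale at 17.1°: h·k = 1.000 × 0.6892 = 0.6892.
Ratio = 1.427/0.6892 ≈ 2.07.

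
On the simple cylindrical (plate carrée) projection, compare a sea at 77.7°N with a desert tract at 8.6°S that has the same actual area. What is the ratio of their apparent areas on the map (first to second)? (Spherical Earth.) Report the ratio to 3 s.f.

In the plate carrée (x = Rλ, y = Rφ), meridians are true-scale (h = 1) and parallels are stretched by k = sec φ.
Areal scale at 77.7°: h·k = 1.000 × 4.694 = 4.694.
Areal scale at 8.6°: h·k = 1.000 × 1.011 = 1.011.
Ratio = 4.694/1.011 ≈ 4.64.

4.64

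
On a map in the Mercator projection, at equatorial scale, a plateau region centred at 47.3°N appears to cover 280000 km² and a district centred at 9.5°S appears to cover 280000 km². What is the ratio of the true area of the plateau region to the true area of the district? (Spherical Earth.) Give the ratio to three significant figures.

Since Mercator area scale is 1/cos²φ, the true area equals the apparent area multiplied by cos²φ.
True area of plateau region: 280000 × cos²(47.3°) = 280000 × 0.4599 = 128800 km².
True area of district: 280000 × cos²(9.5°) = 280000 × 0.9728 = 272400 km².
Ratio = 128800 / 272400 ≈ 0.473.

0.473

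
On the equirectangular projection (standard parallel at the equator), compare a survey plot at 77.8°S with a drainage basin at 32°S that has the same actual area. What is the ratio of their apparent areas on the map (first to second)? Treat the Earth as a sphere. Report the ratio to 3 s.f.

In the plate carrée (x = Rλ, y = Rφ), meridians are true-scale (h = 1) and parallels are stretched by k = sec φ.
Areal scale at 77.8°: h·k = 1.000 × 4.732 = 4.732.
Areal scale at 32°: h·k = 1.000 × 1.179 = 1.179.
Ratio = 4.732/1.179 ≈ 4.01.

4.01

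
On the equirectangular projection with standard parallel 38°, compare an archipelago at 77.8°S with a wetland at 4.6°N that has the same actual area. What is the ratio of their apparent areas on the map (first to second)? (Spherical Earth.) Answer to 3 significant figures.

4.72

The equidistant cylindrical projection with φ₀ = 38° has h = 1 (meridians true) and k = cos φ₀ / cos φ along parallels.
Areal scale at 77.8°: h·k = 1.000 × 3.729 = 3.729.
Areal scale at 4.6°: h·k = 1.000 × 0.7906 = 0.7906.
Ratio = 3.729/0.7906 ≈ 4.72.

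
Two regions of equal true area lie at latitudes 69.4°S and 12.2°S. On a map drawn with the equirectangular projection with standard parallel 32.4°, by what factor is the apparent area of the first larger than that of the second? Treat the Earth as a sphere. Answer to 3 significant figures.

The equidistant cylindrical projection with φ₀ = 32.4° has h = 1 (meridians true) and k = cos φ₀ / cos φ along parallels.
Areal scale at 69.4°: h·k = 1.000 × 2.400 = 2.400.
Areal scale at 12.2°: h·k = 1.000 × 0.8638 = 0.8638.
Ratio = 2.400/0.8638 ≈ 2.78.

2.78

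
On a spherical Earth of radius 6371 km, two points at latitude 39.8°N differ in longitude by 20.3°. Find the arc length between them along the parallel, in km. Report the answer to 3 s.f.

1730 km

Arc length along a parallel = R cos φ · Δλ (with Δλ in radians).
= 6371 × cos 39.8° × (20.3° × π/180) = 6371 × 0.7683 × 0.3543 ≈ 1730 km.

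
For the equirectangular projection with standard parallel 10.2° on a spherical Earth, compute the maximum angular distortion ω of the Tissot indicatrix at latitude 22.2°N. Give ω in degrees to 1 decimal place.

3.5°

The equidistant cylindrical projection with φ₀ = 10.2° has h = 1 (meridians true) and k = cos φ₀ / cos φ along parallels.
At 22.2°: h = 1.000, k = 1.063; principal scales a = 1.063, b = 1.000.
sin(ω/2) = (a − b)/(a + b) = 0.06299/2.063 = 0.03054, so ω = 2 arcsin(0.03054) ≈ 3.5°.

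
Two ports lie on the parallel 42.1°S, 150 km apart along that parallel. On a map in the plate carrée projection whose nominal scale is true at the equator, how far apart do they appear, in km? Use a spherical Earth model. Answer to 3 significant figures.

In the plate carrée (x = Rλ, y = Rφ), meridians are true-scale (h = 1) and parallels are stretched by k = sec φ.
Along the parallel, k = sec 42.1° = 1/0.7420 = 1.348.
Map distance = 150 × 1.348 ≈ 202 km.

202 km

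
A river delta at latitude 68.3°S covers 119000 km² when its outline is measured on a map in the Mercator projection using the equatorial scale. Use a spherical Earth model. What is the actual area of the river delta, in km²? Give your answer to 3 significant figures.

16300 km²

For Mercator, h = k = sec φ (a conformal cylindrical projection has a single point scale, 1/cos φ).
Areal scale = k² = sec²φ = 1/cos²(68.3°) = 1/0.3697² = 7.315.
True area = apparent / (areal scale) = 119000 / 7.315 ≈ 16300 km².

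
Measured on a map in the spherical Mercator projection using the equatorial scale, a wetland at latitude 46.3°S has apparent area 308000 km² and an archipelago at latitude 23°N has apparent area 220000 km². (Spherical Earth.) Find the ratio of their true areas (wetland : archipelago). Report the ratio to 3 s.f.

0.789

Since Mercator area scale is 1/cos²φ, the true area equals the apparent area multiplied by cos²φ.
True area of wetland: 308000 × cos²(46.3°) = 308000 × 0.4773 = 147000 km².
True area of archipelago: 220000 × cos²(23°) = 220000 × 0.8473 = 186400 km².
Ratio = 147000 / 186400 ≈ 0.789.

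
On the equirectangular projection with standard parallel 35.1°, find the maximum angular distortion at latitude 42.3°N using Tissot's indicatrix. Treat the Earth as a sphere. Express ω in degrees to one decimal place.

The equidistant cylindrical projection with φ₀ = 35.1° has h = 1 (meridians true) and k = cos φ₀ / cos φ along parallels.
At 42.3°: h = 1.000, k = 1.106; principal scales a = 1.106, b = 1.000.
sin(ω/2) = (a − b)/(a + b) = 0.1062/2.106 = 0.05040, so ω = 2 arcsin(0.05040) ≈ 5.8°.

5.8°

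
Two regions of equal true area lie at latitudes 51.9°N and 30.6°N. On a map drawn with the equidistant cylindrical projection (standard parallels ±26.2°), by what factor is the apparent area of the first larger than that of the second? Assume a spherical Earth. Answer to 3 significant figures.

1.39

With standard parallel φ₀ = 26.2°, the equirectangular projection gives x = Rλ cos φ₀, y = Rφ, so h = 1 and k = cos 26.2° / cos φ.
Areal scale at 51.9°: h·k = 1.000 × 1.454 = 1.454.
Areal scale at 30.6°: h·k = 1.000 × 1.042 = 1.042.
Ratio = 1.454/1.042 ≈ 1.39.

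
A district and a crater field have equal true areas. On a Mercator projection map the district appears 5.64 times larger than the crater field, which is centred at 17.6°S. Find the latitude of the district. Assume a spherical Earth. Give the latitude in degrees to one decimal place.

66.3°

For equal true areas on Mercator, apparent areas scale as sec²φ, so the ratio is cos²φ₂ / cos²φ₁.
cos²φ₂ / cos²φ₁ = 5.64  ⇒  cos φ₁ = cos 17.6° / √5.64 = 0.9532/2.375 = 0.4014.
φ₁ = arccos(0.4014) ≈ 66.3°.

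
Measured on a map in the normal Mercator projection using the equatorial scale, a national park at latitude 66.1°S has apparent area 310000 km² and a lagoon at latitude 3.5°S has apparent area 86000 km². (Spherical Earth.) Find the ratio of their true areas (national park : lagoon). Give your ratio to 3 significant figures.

Mercator's areal exaggeration is sec²φ; hence true area = (apparent area) · cos²φ.
True area of national park: 310000 × cos²(66.1°) = 310000 × 0.1641 = 50880 km².
True area of lagoon: 86000 × cos²(3.5°) = 86000 × 0.9963 = 85680 km².
Ratio = 50880 / 85680 ≈ 0.594.

0.594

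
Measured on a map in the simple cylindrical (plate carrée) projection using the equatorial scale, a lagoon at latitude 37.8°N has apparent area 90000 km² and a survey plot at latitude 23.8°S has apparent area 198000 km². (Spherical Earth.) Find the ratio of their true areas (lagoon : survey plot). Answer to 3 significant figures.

Plate carrée has h = 1 and k = sec φ, giving areal scale sec φ; true area = (apparent area) · cos φ.
True area of lagoon: 90000 × cos(37.8°) = 90000 × 0.7902 = 71110 km².
True area of survey plot: 198000 × cos(23.8°) = 198000 × 0.9150 = 181200 km².
Ratio = 71110 / 181200 ≈ 0.393.

0.393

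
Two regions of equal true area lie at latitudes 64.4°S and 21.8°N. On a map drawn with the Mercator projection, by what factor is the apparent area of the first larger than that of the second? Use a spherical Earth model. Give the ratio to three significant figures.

4.62

Mercator is conformal with k = sec φ, so areal scale = k² = sec²φ.
At 64.4°: sec²(64.4°) = 1/0.4321² = 5.356.
At 21.8°: sec²(21.8°) = 1/0.9285² = 1.160.
Ratio = 5.356/1.160 = cos²(21.8°)/cos²(64.4°) ≈ 4.62.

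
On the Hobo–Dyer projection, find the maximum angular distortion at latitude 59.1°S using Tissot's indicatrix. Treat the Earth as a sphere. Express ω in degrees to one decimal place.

48.3°

The Hobo–Dyer projection is cylindrical equal-area with φ₀ = 37.5°. A cylindrical equal-area projection with standard parallel φ₀ has meridian scale h = cos φ / cos φ₀ and parallel scale k = cos φ₀ / cos φ (so areas are preserved, h·k = 1).
At 59.1°: h = 0.6473, k = 1.545; principal scales a = 1.545, b = 0.6473.
sin(ω/2) = (a − b)/(a + b) = 0.8976/2.192 = 0.4094, so ω = 2 arcsin(0.4094) ≈ 48.3°.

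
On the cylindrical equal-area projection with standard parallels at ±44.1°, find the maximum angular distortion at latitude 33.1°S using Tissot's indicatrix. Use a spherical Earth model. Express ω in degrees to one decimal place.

For cylindrical equal-area with standard parallel φ₀, h = cos φ / cos φ₀ and k = cos φ₀ / cos φ, so h·k = 1.
At 33.1°: h = 1.167, k = 0.8572; principal scales a = 1.167, b = 0.8572.
sin(ω/2) = (a − b)/(a + b) = 0.3093/2.024 = 0.1528, so ω = 2 arcsin(0.1528) ≈ 17.6°.

17.6°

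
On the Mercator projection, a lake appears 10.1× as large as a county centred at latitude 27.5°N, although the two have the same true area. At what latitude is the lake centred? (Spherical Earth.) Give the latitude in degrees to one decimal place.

On Mercator, (apparent₁)/(apparent₂) = sec²φ₁ / sec²φ₂ when true areas are equal.
cos²φ₂ / cos²φ₁ = 10.1  ⇒  cos φ₁ = cos 27.5° / √10.1 = 0.8870/3.178 = 0.2791.
φ₁ = arccos(0.2791) ≈ 73.8°.

73.8°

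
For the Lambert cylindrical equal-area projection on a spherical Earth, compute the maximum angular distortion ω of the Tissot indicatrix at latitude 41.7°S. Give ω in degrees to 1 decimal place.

The Lambert cylindrical equal-area projection is the cylindrical equal-area projection with its standard parallel at the equator (φ₀ = 0). A cylindrical equal-area projection with standard parallel φ₀ has meridian scale h = cos φ / cos φ₀ and parallel scale k = cos φ₀ / cos φ (so areas are preserved, h·k = 1).
At 41.7°: h = 0.7466, k = 1.339; principal scales a = 1.339, b = 0.7466.
sin(ω/2) = (a − b)/(a + b) = 0.5927/2.086 = 0.2841, so ω = 2 arcsin(0.2841) ≈ 33.0°.

33.0°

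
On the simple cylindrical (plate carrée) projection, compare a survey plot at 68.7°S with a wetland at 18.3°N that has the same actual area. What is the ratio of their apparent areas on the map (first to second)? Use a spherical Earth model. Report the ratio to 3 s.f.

2.61

For the equirectangular projection with φ₀ = 0 (plate carrée), h = 1 along meridians and k = sec φ along parallels.
Areal scale at 68.7°: h·k = 1.000 × 2.753 = 2.753.
Areal scale at 18.3°: h·k = 1.000 × 1.053 = 1.053.
Ratio = 2.753/1.053 ≈ 2.61.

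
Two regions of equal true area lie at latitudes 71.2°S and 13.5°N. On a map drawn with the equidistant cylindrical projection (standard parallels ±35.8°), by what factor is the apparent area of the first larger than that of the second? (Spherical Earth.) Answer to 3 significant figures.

3.02

In the equirectangular projection with standard parallel φ₀ = 35.8° (x = Rλ cos φ₀, y = Rφ), meridians are true-scale (h = 1) and the parallel scale is k = cos φ₀ / cos φ.
Areal scale at 71.2°: h·k = 1.000 × 2.517 = 2.517.
Areal scale at 13.5°: h·k = 1.000 × 0.8341 = 0.8341.
Ratio = 2.517/0.8341 ≈ 3.02.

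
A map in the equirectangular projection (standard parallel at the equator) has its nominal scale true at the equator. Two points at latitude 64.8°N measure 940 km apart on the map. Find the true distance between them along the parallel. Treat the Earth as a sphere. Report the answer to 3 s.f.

In the plate carrée (x = Rλ, y = Rφ), meridians are true-scale (h = 1) and parallels are stretched by k = sec φ.
Along the parallel at 64.8°, map distances are exaggerated by k = sec 64.8° = 2.349.
True distance = 940 / 2.349 = 940 × cos 64.8° ≈ 400 km.

400 km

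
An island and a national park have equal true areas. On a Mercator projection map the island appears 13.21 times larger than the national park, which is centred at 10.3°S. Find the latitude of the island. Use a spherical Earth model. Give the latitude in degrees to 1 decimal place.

74.3°

On Mercator, (apparent₁)/(apparent₂) = sec²φ₁ / sec²φ₂ when true areas are equal.
cos²φ₂ / cos²φ₁ = 13.21  ⇒  cos φ₁ = cos 10.3° / √13.21 = 0.9839/3.635 = 0.2707.
φ₁ = arccos(0.2707) ≈ 74.3°.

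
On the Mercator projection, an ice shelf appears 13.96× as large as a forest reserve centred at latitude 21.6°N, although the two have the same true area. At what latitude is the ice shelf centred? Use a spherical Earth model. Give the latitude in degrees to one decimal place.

75.6°

For equal true areas on Mercator, apparent areas scale as sec²φ, so the ratio is cos²φ₂ / cos²φ₁.
cos²φ₂ / cos²φ₁ = 13.96  ⇒  cos φ₁ = cos 21.6° / √13.96 = 0.9298/3.736 = 0.2488.
φ₁ = arccos(0.2488) ≈ 75.6°.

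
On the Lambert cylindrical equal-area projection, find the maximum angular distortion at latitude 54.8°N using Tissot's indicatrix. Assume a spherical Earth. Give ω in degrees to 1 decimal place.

The Lambert cylindrical equal-area projection is the cylindrical equal-area projection with its standard parallel at the equator (φ₀ = 0). Cylindrical equal-area (φ₀ = 0°): h = cos φ / cos 0° along meridians, k = cos 0° / cos φ along parallels; h·k = 1.
At 54.8°: h = 0.5764, k = 1.735; principal scales a = 1.735, b = 0.5764.
sin(ω/2) = (a − b)/(a + b) = 1.158/2.311 = 0.5012, so ω = 2 arcsin(0.5012) ≈ 60.2°.

60.2°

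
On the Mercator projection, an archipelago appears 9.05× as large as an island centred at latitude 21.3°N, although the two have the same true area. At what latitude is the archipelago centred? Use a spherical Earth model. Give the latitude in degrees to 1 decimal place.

72.0°

Mercator areal scale is sec²φ, so apparent-area ratio = sec²φ₁ / sec²φ₂ = cos²φ₂ / cos²φ₁.
cos²φ₂ / cos²φ₁ = 9.05  ⇒  cos φ₁ = cos 21.3° / √9.05 = 0.9317/3.008 = 0.3097.
φ₁ = arccos(0.3097) ≈ 72.0°.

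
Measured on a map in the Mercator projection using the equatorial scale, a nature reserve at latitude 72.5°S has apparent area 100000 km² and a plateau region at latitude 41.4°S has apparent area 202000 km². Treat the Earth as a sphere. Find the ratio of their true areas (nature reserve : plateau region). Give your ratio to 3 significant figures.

Since Mercator area scale is 1/cos²φ, the true area equals the apparent area multiplied by cos²φ.
True area of nature reserve: 100000 × cos²(72.5°) = 100000 × 0.09042 = 9042 km².
True area of plateau region: 202000 × cos²(41.4°) = 202000 × 0.5627 = 113700 km².
Ratio = 9042 / 113700 ≈ 0.0796.

0.0796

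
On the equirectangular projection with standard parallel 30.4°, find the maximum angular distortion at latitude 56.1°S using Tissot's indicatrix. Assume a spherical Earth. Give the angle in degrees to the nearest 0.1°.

24.8°

In the equirectangular projection with standard parallel φ₀ = 30.4° (x = Rλ cos φ₀, y = Rφ), meridians are true-scale (h = 1) and the parallel scale is k = cos φ₀ / cos φ.
At 56.1°: h = 1.000, k = 1.546; principal scales a = 1.546, b = 1.000.
sin(ω/2) = (a − b)/(a + b) = 0.5464/2.546 = 0.2146, so ω = 2 arcsin(0.2146) ≈ 24.8°.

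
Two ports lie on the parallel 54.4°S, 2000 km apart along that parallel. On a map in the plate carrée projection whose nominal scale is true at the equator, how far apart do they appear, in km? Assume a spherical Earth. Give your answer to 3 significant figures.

In the plate carrée (x = Rλ, y = Rφ), meridians are true-scale (h = 1) and parallels are stretched by k = sec φ.
Along the parallel, k = sec 54.4° = 1/0.5821 = 1.718.
Map distance = 2000 × 1.718 ≈ 3440 km.

3440 km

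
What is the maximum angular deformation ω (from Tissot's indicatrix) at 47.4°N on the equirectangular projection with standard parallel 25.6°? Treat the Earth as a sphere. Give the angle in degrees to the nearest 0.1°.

With standard parallel φ₀ = 25.6°, the equirectangular projection gives x = Rλ cos φ₀, y = Rφ, so h = 1 and k = cos 25.6° / cos φ.
At 47.4°: h = 1.000, k = 1.332; principal scales a = 1.332, b = 1.000.
sin(ω/2) = (a − b)/(a + b) = 0.3323/2.332 = 0.1425, so ω = 2 arcsin(0.1425) ≈ 16.4°.

16.4°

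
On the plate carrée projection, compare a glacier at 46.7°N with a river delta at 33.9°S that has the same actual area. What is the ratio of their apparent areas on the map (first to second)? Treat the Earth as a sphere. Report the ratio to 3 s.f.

Plate carrée maps x = Rλ, y = Rφ. The meridian scale is h = 1 and the parallel scale is k = 1/cos φ = sec φ.
Areal scale at 46.7°: h·k = 1.000 × 1.458 = 1.458.
Areal scale at 33.9°: h·k = 1.000 × 1.205 = 1.205.
Ratio = 1.458/1.205 ≈ 1.21.

1.21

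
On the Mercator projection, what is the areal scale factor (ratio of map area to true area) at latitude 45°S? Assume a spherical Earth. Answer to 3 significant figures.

The Mercator projection is conformal; its linear scale factor is the same in every direction and equals sec φ = 1/cos φ.
Areal scale = k² = sec²φ = 1/cos²(45°) = 1/0.7071² = 2.000.

2.00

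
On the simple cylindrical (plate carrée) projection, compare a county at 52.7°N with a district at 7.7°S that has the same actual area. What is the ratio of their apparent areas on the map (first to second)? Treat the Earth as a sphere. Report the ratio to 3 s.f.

1.64

Plate carrée maps x = Rλ, y = Rφ. The meridian scale is h = 1 and the parallel scale is k = 1/cos φ = sec φ.
Areal scale at 52.7°: h·k = 1.000 × 1.650 = 1.650.
Areal scale at 7.7°: h·k = 1.000 × 1.009 = 1.009.
Ratio = 1.650/1.009 ≈ 1.64.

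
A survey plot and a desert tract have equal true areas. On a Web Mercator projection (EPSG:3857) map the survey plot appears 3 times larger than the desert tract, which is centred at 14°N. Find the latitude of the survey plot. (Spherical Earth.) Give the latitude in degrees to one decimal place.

55.9°

For equal true areas on Mercator, apparent areas scale as sec²φ, so the ratio is cos²φ₂ / cos²φ₁.
cos²φ₂ / cos²φ₁ = 3  ⇒  cos φ₁ = cos 14° / √3 = 0.9703/1.732 = 0.5602.
φ₁ = arccos(0.5602) ≈ 55.9°.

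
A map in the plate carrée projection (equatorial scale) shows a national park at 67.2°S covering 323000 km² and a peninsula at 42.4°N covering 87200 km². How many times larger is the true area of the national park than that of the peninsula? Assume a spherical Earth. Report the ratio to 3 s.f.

Plate carrée has h = 1 and k = sec φ, giving areal scale sec φ; true area = (apparent area) · cos φ.
True area of national park: 323000 × cos(67.2°) = 323000 × 0.3875 = 125200 km².
True area of peninsula: 87200 × cos(42.4°) = 87200 × 0.7385 = 64390 km².
Ratio = 125200 / 64390 ≈ 1.94.

1.94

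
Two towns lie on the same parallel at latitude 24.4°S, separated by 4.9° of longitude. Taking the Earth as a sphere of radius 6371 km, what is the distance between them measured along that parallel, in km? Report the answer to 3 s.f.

496 km

Arc length along a parallel = R cos φ · Δλ (with Δλ in radians).
= 6371 × cos 24.4° × (4.9° × π/180) = 6371 × 0.9107 × 0.08552 ≈ 496 km.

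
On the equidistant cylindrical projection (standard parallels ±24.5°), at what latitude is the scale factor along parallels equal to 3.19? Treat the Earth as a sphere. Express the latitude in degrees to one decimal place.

73.4°

With standard parallel φ₀ = 24.5°, the equirectangular projection gives x = Rλ cos φ₀, y = Rφ, so h = 1 and k = cos 24.5° / cos φ.
k = cos φ₀ / cos φ = 3.19  ⇒  cos φ = cos 24.5° / 3.19 = 0.2853.
φ = arccos(0.2853) ≈ 73.4°.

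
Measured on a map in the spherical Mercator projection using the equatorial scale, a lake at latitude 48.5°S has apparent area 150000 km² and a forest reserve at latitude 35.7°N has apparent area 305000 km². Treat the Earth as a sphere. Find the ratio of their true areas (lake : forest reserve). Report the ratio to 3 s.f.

0.327

Since Mercator area scale is 1/cos²φ, the true area equals the apparent area multiplied by cos²φ.
True area of lake: 150000 × cos²(48.5°) = 150000 × 0.4391 = 65860 km².
True area of forest reserve: 305000 × cos²(35.7°) = 305000 × 0.6595 = 201100 km².
Ratio = 65860 / 201100 ≈ 0.327.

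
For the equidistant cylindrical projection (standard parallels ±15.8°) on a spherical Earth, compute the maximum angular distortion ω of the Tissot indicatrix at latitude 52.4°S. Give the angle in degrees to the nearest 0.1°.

In the equirectangular projection with standard parallel φ₀ = 15.8° (x = Rλ cos φ₀, y = Rφ), meridians are true-scale (h = 1) and the parallel scale is k = cos φ₀ / cos φ.
At 52.4°: h = 1.000, k = 1.577; principal scales a = 1.577, b = 1.000.
sin(ω/2) = (a − b)/(a + b) = 0.5770/2.577 = 0.2239, so ω = 2 arcsin(0.2239) ≈ 25.9°.

25.9°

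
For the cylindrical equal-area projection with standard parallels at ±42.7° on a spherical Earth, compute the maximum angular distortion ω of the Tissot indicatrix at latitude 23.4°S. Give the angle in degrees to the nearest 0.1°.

A cylindrical equal-area projection with standard parallel φ₀ has meridian scale h = cos φ / cos φ₀ and parallel scale k = cos φ₀ / cos φ (so areas are preserved, h·k = 1).
At 23.4°: h = 1.249, k = 0.8008; principal scales a = 1.249, b = 0.8008.
sin(ω/2) = (a − b)/(a + b) = 0.4480/2.050 = 0.2186, so ω = 2 arcsin(0.2186) ≈ 25.3°.

25.3°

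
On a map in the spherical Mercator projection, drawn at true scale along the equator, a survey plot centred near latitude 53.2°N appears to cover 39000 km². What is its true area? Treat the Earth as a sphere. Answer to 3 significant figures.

14000 km²

For Mercator, h = k = sec φ (a conformal cylindrical projection has a single point scale, 1/cos φ).
Areal scale = k² = sec²φ = 1/cos²(53.2°) = 1/0.5990² = 2.787.
True area = apparent / (areal scale) = 39000 / 2.787 ≈ 14000 km².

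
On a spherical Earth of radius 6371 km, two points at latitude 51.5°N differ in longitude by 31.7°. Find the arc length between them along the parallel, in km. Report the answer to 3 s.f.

2190 km

Arc length along a parallel = R cos φ · Δλ (with Δλ in radians).
= 6371 × cos 51.5° × (31.7° × π/180) = 6371 × 0.6225 × 0.5533 ≈ 2190 km.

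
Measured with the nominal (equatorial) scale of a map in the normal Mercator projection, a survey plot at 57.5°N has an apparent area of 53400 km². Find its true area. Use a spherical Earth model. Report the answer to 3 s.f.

For Mercator, h = k = sec φ (a conformal cylindrical projection has a single point scale, 1/cos φ).
Areal scale = k² = sec²φ = 1/cos²(57.5°) = 1/0.5373² = 3.464.
True area = apparent / (areal scale) = 53400 / 3.464 ≈ 15400 km².

15400 km²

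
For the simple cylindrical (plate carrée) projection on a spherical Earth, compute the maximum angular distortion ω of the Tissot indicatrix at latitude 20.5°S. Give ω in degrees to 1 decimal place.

In the plate carrée (x = Rλ, y = Rφ), meridians are true-scale (h = 1) and parallels are stretched by k = sec φ.
At 20.5°: h = 1.000, k = 1.068; principal scales a = 1.068, b = 1.000.
sin(ω/2) = (a − b)/(a + b) = 0.06761/2.068 = 0.03270, so ω = 2 arcsin(0.03270) ≈ 3.7°.

3.7°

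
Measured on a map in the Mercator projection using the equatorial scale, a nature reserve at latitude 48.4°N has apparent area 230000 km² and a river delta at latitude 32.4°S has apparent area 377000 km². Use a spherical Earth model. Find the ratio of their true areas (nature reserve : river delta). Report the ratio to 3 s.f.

On Mercator the areal scale is sec²φ, so true area = apparent × cos²φ.
True area of nature reserve: 230000 × cos²(48.4°) = 230000 × 0.4408 = 101400 km².
True area of river delta: 377000 × cos²(32.4°) = 377000 × 0.7129 = 268800 km².
Ratio = 101400 / 268800 ≈ 0.377.

0.377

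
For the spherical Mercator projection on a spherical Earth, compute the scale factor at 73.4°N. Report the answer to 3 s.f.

3.50

The Mercator projection is conformal; its linear scale factor is the same in every direction and equals sec φ = 1/cos φ.
k = 1/cos 73.4° = 1/0.2857 = 3.500.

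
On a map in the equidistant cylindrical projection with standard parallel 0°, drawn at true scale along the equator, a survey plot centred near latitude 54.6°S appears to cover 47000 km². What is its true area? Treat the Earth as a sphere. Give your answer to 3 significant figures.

27200 km²

For the equirectangular projection with φ₀ = 0 (plate carrée), h = 1 along meridians and k = sec φ along parallels.
Areal scale = h·k = 1 × sec φ; at 54.6°, h = 1.000, k = 1.726, so h·k = 1.726.
True area = apparent / (areal scale) = 47000 / 1.726 ≈ 27200 km².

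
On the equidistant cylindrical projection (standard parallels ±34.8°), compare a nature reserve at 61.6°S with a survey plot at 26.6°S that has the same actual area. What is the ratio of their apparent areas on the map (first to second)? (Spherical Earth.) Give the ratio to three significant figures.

In the equirectangular projection with standard parallel φ₀ = 34.8° (x = Rλ cos φ₀, y = Rφ), meridians are true-scale (h = 1) and the parallel scale is k = cos φ₀ / cos φ.
Areal scale at 61.6°: h·k = 1.000 × 1.726 = 1.726.
Areal scale at 26.6°: h·k = 1.000 × 0.9184 = 0.9184.
Ratio = 1.726/0.9184 ≈ 1.88.

1.88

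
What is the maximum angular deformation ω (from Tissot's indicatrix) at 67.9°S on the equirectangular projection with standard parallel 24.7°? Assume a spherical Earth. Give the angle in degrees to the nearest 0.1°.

The equidistant cylindrical projection with φ₀ = 24.7° has h = 1 (meridians true) and k = cos φ₀ / cos φ along parallels.
At 67.9°: h = 1.000, k = 2.415; principal scales a = 2.415, b = 1.000.
sin(ω/2) = (a − b)/(a + b) = 1.415/3.415 = 0.4143, so ω = 2 arcsin(0.4143) ≈ 49.0°.

49.0°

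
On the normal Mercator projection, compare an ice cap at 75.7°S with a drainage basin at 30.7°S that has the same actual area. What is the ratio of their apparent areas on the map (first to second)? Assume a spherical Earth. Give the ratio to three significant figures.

12.1

Mercator areal scale is sec²φ.
At 75.7°: sec²(75.7°) = 1/0.2470² = 16.39.
At 30.7°: sec²(30.7°) = 1/0.8599² = 1.353.
Ratio = 16.39/1.353 = cos²(30.7°)/cos²(75.7°) ≈ 12.1.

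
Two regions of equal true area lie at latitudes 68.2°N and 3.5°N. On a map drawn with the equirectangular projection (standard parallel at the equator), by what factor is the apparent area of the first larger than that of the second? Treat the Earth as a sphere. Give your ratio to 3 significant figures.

2.69

In the plate carrée (x = Rλ, y = Rφ), meridians are true-scale (h = 1) and parallels are stretched by k = sec φ.
Areal scale at 68.2°: h·k = 1.000 × 2.693 = 2.693.
Areal scale at 3.5°: h·k = 1.000 × 1.002 = 1.002.
Ratio = 2.693/1.002 ≈ 2.69.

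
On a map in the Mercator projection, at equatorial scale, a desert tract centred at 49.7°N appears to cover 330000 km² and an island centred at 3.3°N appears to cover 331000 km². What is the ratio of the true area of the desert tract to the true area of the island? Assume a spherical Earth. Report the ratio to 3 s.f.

Mercator's areal exaggeration is sec²φ; hence true area = (apparent area) · cos²φ.
True area of desert tract: 330000 × cos²(49.7°) = 330000 × 0.4183 = 138100 km².
True area of island: 331000 × cos²(3.3°) = 331000 × 0.9967 = 329900 km².
Ratio = 138100 / 329900 ≈ 0.418.

0.418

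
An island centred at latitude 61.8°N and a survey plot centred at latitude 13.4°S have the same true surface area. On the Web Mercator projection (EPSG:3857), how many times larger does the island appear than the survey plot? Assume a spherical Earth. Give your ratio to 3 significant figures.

4.24

Mercator is conformal with k = sec φ, so areal scale = k² = sec²φ.
At 61.8°: sec²(61.8°) = 1/0.4726² = 4.478.
At 13.4°: sec²(13.4°) = 1/0.9728² = 1.057.
Ratio = 4.478/1.057 = cos²(13.4°)/cos²(61.8°) ≈ 4.24.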